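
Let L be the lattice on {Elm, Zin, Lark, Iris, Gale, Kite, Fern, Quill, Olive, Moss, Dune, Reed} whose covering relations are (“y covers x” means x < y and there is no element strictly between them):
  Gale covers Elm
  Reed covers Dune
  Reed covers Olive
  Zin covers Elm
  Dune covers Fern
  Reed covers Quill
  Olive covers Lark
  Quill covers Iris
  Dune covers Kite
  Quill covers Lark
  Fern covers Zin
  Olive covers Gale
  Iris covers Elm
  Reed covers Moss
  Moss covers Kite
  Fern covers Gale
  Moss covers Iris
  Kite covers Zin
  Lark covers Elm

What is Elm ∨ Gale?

Gale

Common upper bounds of {Elm, Gale}: Dune, Fern, Gale, Olive, Reed.
The least among these is Gale.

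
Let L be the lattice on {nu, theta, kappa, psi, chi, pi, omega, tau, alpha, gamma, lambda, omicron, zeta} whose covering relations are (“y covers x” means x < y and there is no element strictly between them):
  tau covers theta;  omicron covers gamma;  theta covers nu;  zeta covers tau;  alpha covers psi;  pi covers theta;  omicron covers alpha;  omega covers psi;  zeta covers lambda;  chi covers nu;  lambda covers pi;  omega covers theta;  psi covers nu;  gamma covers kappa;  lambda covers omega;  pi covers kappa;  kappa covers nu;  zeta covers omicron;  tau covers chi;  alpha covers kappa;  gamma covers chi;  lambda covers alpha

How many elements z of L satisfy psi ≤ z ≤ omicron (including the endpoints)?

3

The interval [psi, omicron] = {alpha, omicron, psi}, which has 3 elements.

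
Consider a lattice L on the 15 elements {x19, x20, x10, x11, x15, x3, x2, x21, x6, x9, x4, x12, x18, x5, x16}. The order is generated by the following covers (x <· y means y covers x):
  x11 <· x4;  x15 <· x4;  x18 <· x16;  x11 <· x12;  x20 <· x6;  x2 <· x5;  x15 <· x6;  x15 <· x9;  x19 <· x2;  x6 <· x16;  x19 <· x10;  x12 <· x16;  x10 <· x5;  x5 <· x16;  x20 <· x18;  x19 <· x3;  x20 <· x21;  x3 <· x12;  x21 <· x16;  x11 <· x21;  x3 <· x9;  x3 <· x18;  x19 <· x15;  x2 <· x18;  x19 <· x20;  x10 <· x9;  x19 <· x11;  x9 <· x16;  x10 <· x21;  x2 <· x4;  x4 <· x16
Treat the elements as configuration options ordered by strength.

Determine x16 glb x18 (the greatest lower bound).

Common lower bounds of {x16, x18}: x18, x19, x2, x20, x3.
The greatest among these is x18.

x18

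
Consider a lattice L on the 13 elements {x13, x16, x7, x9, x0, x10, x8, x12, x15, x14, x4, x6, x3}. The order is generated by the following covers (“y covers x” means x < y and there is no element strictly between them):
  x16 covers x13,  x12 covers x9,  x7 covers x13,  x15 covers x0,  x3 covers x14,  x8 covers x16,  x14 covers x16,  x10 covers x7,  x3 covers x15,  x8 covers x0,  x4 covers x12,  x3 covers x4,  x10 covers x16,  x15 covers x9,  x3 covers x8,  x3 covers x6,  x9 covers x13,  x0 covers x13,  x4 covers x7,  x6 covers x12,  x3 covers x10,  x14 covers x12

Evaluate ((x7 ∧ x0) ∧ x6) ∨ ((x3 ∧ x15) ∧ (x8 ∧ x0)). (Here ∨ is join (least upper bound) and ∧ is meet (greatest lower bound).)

x0

x7 ∧ x0 = x13
x13 ∧ x6 = x13
x3 ∧ x15 = x15
x8 ∧ x0 = x0
x15 ∧ x0 = x0
x13 ∨ x0 = x0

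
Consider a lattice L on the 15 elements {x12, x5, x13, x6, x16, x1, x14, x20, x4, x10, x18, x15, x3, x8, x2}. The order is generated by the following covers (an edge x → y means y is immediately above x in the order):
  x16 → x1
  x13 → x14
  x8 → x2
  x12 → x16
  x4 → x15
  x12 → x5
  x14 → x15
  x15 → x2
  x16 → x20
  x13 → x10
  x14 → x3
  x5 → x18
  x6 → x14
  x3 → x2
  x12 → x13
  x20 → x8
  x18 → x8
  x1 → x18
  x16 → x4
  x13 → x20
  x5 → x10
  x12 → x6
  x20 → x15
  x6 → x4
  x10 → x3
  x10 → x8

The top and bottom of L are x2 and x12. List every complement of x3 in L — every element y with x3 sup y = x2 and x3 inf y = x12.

x1, x16

Need y with x3 ∨ y = x2 and x3 ∧ y = x12.
Checking each element gives: x1, x16.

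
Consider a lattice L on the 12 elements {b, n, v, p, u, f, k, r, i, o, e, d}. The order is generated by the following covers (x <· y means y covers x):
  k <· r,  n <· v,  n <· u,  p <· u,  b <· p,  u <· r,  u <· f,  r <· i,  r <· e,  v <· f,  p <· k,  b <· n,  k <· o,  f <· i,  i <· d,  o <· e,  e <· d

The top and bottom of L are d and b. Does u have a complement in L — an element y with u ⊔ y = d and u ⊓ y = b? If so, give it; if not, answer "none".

For every candidate y, either u ∨ y ≠ d or u ∧ y ≠ b; no complement exists.

none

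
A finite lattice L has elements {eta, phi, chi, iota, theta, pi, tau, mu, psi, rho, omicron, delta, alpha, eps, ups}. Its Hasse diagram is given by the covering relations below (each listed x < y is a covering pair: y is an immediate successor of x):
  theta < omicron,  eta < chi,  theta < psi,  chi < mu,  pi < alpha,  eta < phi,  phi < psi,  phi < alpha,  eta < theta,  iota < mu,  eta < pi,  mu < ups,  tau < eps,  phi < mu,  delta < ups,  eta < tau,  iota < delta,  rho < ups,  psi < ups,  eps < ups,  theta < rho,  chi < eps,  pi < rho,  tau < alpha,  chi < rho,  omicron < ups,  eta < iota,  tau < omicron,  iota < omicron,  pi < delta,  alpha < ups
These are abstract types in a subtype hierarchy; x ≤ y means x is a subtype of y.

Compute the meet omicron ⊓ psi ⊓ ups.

theta

Common lower bounds of {omicron, psi, ups}: eta, theta.
The greatest among these is theta.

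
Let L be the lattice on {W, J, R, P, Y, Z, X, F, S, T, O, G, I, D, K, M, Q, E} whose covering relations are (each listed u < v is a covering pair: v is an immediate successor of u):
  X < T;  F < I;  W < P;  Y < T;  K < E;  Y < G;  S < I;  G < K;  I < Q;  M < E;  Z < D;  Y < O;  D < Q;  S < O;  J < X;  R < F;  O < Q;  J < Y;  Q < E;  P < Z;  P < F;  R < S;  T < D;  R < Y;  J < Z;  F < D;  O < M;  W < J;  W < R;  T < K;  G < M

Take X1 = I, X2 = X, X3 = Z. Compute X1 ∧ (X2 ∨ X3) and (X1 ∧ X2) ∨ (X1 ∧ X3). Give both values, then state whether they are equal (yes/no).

X2 ∨ X3 = D, so X1 ∧ (X2 ∨ X3) = I ∧ D = F.
X1 ∧ X2 = W and X1 ∧ X3 = P, so (X1 ∧ X2) ∨ (X1 ∧ X3) = W ∨ P = P.
Equal: no.

F; P; no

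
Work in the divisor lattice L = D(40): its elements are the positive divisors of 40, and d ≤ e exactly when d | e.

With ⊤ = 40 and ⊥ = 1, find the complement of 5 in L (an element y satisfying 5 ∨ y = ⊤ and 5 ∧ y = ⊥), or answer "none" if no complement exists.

8

Need y with 5 ∨ y = 40 and 5 ∧ y = 1.
Checking each element gives: 8.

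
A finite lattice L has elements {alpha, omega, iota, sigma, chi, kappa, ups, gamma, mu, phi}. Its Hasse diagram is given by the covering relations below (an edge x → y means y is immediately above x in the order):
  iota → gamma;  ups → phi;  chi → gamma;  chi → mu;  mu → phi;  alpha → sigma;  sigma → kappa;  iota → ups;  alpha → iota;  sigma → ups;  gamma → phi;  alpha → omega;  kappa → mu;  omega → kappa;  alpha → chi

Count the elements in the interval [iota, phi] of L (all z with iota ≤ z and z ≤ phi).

4

The interval [iota, phi] = {gamma, iota, phi, ups}, which has 4 elements.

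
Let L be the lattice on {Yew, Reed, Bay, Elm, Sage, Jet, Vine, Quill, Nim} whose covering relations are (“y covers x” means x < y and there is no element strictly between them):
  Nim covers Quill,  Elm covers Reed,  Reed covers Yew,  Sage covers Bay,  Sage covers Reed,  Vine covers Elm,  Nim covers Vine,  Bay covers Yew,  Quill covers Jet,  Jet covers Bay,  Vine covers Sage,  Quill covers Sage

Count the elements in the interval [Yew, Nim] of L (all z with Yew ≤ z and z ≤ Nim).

The interval [Yew, Nim] = {Bay, Elm, Jet, Nim, Quill, Reed, Sage, Vine, Yew}, which has 9 elements.

9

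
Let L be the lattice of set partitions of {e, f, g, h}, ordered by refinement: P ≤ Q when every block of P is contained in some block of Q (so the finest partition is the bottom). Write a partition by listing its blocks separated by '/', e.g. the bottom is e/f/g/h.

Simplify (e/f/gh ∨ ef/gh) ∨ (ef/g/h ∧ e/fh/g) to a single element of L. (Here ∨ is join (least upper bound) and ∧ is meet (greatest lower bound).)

ef/gh

e/f/gh ∨ ef/gh = ef/gh
ef/g/h ∧ e/fh/g = e/f/g/h
ef/gh ∨ e/f/g/h = ef/gh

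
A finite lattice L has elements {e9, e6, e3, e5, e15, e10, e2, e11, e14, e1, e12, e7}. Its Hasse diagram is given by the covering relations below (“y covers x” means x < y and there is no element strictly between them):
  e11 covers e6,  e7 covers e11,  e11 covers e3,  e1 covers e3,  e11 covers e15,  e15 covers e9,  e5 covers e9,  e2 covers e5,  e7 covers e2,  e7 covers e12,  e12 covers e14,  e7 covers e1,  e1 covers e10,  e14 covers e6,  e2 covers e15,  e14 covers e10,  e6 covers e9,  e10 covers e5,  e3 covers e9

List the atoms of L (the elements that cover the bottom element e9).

The atoms are exactly the elements that cover e9: e15, e3, e5, e6.

e15, e3, e5, e6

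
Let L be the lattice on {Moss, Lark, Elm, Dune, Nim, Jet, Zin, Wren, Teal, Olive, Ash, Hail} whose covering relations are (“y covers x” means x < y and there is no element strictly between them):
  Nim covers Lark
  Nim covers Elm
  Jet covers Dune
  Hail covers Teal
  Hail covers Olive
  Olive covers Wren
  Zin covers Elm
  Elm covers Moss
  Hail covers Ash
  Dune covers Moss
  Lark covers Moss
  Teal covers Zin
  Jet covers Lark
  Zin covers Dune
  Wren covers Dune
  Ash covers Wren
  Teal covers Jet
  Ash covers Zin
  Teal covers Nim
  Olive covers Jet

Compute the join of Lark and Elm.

Common upper bounds of {Lark, Elm}: Hail, Nim, Teal.
The least among these is Nim.

Nim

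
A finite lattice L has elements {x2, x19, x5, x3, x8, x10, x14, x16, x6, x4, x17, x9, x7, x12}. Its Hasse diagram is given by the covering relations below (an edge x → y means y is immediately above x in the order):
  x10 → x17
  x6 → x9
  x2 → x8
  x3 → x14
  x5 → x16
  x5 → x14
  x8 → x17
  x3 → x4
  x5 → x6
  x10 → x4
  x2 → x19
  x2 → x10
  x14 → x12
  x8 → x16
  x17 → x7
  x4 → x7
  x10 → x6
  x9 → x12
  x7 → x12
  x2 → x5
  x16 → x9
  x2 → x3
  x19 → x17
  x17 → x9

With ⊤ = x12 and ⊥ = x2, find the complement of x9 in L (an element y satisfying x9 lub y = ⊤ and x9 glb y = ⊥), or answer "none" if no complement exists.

x3

Need y with x9 ∨ y = x12 and x9 ∧ y = x2.
Checking each element gives: x3.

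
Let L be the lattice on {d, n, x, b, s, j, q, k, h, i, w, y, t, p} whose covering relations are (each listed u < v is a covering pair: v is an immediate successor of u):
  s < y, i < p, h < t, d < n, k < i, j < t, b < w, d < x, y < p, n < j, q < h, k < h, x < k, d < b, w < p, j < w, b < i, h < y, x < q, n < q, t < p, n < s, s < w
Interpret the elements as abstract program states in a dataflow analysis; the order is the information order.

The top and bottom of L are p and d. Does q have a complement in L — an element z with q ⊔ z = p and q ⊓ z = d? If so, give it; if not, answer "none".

b

Need z with q ∨ z = p and q ∧ z = d.
Checking each element gives: b.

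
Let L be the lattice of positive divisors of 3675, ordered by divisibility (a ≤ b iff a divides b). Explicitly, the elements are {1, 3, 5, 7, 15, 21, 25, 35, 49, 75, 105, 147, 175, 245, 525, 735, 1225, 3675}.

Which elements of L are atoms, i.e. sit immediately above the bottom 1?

The atoms are exactly the elements that cover 1: 3, 5, 7.

3, 5, 7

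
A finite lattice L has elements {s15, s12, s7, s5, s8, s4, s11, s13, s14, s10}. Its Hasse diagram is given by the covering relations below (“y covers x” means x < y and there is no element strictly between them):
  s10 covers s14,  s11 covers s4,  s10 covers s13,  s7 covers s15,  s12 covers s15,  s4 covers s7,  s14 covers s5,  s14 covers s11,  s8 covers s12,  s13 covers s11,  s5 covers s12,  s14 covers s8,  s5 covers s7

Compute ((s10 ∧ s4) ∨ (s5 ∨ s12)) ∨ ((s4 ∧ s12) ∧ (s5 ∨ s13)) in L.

s14

s10 ∧ s4 = s4
s5 ∨ s12 = s5
s4 ∨ s5 = s14
s4 ∧ s12 = s15
s5 ∨ s13 = s10
s15 ∧ s10 = s15
s14 ∨ s15 = s14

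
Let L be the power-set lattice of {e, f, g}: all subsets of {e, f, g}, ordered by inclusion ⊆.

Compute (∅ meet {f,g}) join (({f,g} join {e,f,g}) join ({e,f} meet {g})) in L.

{e,f,g}

∅ ∧ {f,g} = ∅
{f,g} ∨ {e,f,g} = {e,f,g}
{e,f} ∧ {g} = ∅
{e,f,g} ∨ ∅ = {e,f,g}
∅ ∨ {e,f,g} = {e,f,g}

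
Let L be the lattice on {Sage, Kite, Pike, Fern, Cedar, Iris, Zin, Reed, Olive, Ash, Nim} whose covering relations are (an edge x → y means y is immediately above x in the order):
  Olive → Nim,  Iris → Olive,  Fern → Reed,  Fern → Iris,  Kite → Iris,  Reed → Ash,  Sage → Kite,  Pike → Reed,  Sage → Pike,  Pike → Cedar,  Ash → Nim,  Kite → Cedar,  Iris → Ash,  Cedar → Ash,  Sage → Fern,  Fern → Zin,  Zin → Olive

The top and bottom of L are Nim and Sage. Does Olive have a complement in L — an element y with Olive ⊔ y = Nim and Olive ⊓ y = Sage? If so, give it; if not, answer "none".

Need y with Olive ∨ y = Nim and Olive ∧ y = Sage.
Checking each element gives: Pike.

Pike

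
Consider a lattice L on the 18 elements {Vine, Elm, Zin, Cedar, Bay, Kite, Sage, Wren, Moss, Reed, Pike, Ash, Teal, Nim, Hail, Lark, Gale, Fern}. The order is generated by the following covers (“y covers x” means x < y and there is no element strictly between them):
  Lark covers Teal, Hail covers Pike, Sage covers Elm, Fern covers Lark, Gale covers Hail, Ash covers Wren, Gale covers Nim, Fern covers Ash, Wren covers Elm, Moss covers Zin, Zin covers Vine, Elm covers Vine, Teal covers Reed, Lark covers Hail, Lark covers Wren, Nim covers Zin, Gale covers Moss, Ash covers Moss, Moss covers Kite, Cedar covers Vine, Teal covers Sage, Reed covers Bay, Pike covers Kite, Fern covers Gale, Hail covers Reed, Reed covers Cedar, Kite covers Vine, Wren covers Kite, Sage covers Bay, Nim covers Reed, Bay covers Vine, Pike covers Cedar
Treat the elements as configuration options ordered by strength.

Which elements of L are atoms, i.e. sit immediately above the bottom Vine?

The atoms are exactly the elements that cover Vine: Bay, Cedar, Elm, Kite, Zin.

Bay, Cedar, Elm, Kite, Zin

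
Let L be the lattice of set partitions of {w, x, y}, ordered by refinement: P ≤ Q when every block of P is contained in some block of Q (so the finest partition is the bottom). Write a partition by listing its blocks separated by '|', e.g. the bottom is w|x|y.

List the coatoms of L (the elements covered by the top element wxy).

The coatoms are exactly the elements covered by wxy: wx|y, wy|x, w|xy.

wx|y, wy|x, w|xy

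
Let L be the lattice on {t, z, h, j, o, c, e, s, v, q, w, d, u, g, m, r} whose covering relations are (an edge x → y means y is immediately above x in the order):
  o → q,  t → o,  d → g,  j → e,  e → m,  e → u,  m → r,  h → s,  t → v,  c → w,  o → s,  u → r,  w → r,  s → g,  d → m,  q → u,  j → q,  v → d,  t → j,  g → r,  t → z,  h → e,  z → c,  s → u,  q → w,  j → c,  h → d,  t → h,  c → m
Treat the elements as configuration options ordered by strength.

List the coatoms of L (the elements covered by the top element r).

g, m, u, w

The coatoms are exactly the elements covered by r: g, m, u, w.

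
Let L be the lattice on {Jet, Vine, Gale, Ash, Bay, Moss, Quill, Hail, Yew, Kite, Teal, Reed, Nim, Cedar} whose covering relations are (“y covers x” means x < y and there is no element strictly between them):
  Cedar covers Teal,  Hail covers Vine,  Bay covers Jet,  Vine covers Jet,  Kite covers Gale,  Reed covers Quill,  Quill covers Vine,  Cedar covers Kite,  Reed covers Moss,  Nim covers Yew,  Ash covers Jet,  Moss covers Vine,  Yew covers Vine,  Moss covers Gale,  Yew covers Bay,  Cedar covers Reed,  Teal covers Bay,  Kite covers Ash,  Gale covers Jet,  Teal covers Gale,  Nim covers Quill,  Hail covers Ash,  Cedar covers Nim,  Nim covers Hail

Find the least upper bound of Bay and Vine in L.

Yew

Common upper bounds of {Bay, Vine}: Cedar, Nim, Yew.
The least among these is Yew.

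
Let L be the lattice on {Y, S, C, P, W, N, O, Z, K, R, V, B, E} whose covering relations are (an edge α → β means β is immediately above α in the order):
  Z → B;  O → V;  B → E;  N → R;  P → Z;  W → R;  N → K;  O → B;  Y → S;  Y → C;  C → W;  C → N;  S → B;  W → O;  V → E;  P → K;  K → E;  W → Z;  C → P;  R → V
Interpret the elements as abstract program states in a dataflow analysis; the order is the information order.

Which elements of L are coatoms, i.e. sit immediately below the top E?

The coatoms are exactly the elements covered by E: B, K, V.

B, K, V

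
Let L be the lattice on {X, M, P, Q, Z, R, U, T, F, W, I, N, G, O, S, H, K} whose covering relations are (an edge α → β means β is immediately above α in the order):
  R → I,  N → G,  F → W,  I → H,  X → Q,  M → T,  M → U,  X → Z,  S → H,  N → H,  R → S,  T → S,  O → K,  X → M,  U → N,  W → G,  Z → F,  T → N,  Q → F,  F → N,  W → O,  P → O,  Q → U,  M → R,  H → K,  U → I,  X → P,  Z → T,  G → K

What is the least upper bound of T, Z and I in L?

H

Common upper bounds of {T, Z, I}: H, K.
The least among these is H.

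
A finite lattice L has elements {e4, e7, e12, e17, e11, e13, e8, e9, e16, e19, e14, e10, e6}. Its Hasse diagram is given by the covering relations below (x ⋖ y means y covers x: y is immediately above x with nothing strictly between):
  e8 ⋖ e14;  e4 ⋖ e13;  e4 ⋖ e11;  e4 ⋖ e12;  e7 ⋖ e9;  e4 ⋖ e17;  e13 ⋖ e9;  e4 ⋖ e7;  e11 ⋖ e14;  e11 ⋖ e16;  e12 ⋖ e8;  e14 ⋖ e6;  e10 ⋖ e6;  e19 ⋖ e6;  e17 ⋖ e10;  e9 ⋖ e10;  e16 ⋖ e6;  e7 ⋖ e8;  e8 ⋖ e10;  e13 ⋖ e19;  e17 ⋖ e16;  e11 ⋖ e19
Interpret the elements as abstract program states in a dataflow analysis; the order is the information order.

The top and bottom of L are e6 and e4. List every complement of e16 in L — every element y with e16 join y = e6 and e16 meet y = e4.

e12, e13, e7, e8, e9

Need y with e16 ∨ y = e6 and e16 ∧ y = e4.
Checking each element gives: e12, e13, e7, e8, e9.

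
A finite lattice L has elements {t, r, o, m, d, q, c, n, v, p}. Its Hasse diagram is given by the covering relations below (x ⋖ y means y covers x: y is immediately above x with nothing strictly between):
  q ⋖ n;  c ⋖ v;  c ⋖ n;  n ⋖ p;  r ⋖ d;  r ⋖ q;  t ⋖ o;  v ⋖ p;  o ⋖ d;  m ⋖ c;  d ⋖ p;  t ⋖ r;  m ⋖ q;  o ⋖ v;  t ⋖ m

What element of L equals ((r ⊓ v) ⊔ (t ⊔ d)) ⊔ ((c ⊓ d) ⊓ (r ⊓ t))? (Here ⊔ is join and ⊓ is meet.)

d

r ∧ v = t
t ∨ d = d
t ∨ d = d
c ∧ d = t
r ∧ t = t
t ∧ t = t
d ∨ t = d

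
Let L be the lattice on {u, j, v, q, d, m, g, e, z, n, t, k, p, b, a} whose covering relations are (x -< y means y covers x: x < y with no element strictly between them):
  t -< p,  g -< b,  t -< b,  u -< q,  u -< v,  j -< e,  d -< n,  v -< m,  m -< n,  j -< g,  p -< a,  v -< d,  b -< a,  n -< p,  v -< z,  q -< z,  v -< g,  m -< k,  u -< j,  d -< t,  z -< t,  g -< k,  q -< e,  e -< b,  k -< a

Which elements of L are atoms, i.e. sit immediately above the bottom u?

j, q, v

The atoms are exactly the elements that cover u: j, q, v.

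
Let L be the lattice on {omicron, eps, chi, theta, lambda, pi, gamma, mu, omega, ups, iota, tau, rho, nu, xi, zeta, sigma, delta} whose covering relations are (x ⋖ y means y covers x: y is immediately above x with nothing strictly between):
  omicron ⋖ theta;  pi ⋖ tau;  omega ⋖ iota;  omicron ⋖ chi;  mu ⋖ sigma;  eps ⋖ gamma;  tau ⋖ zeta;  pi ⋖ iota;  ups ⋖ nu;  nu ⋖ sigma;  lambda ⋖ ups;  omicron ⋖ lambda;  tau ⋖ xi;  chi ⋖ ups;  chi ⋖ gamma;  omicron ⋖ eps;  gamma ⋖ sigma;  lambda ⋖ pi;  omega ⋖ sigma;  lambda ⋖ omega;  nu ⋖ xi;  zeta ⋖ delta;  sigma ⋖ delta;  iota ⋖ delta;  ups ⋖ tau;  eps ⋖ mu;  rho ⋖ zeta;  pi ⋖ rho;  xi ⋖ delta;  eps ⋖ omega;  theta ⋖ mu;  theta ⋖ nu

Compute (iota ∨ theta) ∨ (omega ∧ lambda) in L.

delta

iota ∨ theta = delta
omega ∧ lambda = lambda
delta ∨ lambda = delta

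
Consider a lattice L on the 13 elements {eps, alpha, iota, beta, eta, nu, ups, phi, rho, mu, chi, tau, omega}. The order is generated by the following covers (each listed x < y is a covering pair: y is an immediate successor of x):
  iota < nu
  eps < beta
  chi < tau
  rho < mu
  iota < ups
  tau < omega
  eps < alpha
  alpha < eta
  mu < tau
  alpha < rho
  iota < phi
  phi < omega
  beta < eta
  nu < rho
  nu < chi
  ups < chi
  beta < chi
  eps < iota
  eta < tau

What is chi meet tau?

chi

Common lower bounds of {chi, tau}: beta, chi, eps, iota, nu, ups.
The greatest among these is chi.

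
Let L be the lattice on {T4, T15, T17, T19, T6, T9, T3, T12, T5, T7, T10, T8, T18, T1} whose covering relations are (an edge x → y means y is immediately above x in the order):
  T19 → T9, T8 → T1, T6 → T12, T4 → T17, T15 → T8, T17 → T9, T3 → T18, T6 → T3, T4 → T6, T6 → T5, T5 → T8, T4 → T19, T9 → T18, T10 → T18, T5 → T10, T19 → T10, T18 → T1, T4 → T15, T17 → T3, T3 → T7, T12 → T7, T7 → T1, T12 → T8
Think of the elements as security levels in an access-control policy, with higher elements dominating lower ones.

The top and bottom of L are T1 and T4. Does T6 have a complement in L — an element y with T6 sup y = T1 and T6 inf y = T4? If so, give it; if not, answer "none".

For every candidate y, either T6 ∨ y ≠ T1 or T6 ∧ y ≠ T4; no complement exists.

none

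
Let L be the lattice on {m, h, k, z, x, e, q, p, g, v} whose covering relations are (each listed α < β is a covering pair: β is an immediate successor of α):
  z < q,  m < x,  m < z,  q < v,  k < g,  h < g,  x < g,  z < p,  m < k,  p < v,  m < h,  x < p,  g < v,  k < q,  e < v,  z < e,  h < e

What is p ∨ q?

v

Common upper bounds of {p, q}: v.
The least among these is v.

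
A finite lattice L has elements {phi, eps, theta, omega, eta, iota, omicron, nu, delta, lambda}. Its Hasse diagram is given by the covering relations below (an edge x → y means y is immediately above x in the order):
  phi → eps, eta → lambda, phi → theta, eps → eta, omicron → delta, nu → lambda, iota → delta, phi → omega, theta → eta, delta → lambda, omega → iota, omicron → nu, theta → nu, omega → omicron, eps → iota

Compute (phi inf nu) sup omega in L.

phi ∧ nu = phi
phi ∨ omega = omega

omega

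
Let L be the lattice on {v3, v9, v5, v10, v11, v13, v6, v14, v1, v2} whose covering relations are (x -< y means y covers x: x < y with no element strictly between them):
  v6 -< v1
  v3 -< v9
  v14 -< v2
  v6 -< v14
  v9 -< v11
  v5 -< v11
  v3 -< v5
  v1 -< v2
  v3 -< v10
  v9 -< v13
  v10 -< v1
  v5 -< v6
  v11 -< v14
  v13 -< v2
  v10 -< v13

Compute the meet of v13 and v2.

Common lower bounds of {v13, v2}: v10, v13, v3, v9.
The greatest among these is v13.

v13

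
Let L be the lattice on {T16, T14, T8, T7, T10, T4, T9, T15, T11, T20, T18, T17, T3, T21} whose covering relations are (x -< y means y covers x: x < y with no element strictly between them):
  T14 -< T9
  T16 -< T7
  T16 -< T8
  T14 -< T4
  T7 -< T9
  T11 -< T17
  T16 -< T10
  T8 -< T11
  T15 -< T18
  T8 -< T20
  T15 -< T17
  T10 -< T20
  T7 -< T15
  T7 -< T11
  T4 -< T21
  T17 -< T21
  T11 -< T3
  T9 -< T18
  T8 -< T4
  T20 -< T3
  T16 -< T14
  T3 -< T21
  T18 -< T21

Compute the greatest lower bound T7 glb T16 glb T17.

Common lower bounds of {T7, T16, T17}: T16.
The greatest among these is T16.

T16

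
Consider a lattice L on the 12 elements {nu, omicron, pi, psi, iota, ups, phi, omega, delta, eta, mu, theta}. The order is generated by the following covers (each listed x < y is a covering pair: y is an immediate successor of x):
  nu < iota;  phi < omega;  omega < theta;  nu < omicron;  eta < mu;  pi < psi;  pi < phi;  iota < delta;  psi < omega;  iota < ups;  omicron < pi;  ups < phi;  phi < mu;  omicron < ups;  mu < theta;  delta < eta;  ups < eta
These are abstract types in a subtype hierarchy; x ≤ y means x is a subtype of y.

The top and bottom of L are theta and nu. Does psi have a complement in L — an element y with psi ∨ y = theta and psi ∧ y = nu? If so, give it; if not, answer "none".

Need y with psi ∨ y = theta and psi ∧ y = nu.
Checking each element gives: delta.

delta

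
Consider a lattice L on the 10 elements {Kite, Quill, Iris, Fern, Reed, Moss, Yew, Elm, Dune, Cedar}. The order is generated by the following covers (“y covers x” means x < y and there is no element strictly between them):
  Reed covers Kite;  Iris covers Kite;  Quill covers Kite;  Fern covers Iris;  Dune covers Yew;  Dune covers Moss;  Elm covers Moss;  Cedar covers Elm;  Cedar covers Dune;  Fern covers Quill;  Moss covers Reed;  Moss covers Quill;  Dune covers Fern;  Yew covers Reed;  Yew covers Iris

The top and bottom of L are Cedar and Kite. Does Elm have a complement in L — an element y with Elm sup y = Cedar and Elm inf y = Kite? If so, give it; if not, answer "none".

Need y with Elm ∨ y = Cedar and Elm ∧ y = Kite.
Checking each element gives: Iris.

Iris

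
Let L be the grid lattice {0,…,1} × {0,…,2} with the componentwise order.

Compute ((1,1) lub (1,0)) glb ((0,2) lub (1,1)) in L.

(1,1)

(1,1) ∨ (1,0) = (1,1)
(0,2) ∨ (1,1) = (1,2)
(1,1) ∧ (1,2) = (1,1)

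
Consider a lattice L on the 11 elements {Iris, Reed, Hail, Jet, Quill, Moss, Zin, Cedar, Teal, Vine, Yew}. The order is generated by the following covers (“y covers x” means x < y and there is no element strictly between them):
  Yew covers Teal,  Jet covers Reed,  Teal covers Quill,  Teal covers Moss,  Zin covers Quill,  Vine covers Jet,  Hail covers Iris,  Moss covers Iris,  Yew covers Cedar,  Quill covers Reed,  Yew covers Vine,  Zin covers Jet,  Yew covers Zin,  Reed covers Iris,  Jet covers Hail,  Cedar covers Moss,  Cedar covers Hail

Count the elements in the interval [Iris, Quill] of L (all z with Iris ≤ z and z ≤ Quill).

The interval [Iris, Quill] = {Iris, Quill, Reed}, which has 3 elements.

3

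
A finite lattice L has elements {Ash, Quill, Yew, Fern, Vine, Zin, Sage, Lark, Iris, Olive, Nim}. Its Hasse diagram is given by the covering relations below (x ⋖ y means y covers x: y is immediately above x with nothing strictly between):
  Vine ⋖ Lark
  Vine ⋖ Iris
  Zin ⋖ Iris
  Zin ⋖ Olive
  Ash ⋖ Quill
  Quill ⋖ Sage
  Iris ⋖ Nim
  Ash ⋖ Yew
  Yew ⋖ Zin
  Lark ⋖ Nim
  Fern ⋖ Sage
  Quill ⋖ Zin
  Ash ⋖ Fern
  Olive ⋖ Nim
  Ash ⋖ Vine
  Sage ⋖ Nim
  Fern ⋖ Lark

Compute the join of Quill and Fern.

Sage

Common upper bounds of {Quill, Fern}: Nim, Sage.
The least among these is Sage.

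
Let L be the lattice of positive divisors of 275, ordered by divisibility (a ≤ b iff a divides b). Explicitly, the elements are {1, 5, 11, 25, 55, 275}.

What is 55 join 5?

55

In the divisibility order, the join is the least common multiple: lcm(55, 5) = 55.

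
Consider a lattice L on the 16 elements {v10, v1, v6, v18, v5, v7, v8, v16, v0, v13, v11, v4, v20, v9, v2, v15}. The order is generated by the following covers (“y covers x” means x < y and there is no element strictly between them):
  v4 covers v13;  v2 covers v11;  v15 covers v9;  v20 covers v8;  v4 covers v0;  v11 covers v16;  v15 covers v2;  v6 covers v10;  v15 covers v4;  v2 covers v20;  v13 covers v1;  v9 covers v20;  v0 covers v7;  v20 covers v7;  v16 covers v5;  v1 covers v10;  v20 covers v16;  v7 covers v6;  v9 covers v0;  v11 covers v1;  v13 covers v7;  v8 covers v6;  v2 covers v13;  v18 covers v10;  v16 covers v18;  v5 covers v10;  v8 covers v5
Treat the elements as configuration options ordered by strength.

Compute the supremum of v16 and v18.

v16

Common upper bounds of {v16, v18}: v11, v15, v16, v2, v20, v9.
The least among these is v16.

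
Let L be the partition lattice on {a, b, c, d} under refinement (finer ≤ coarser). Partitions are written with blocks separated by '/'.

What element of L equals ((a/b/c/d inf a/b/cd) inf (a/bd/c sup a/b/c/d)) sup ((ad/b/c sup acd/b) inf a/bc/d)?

a/b/c/d

a/b/c/d ∧ a/b/cd = a/b/c/d
a/bd/c ∨ a/b/c/d = a/bd/c
a/b/c/d ∧ a/bd/c = a/b/c/d
ad/b/c ∨ acd/b = acd/b
acd/b ∧ a/bc/d = a/b/c/d
a/b/c/d ∨ a/b/c/d = a/b/c/d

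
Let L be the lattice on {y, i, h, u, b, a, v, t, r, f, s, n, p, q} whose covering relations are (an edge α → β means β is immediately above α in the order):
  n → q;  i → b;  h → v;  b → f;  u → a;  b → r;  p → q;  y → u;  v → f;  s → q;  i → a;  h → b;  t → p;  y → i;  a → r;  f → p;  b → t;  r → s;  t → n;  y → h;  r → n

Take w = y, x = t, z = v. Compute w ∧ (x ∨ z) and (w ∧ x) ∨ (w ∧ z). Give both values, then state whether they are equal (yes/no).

y; y; yes

x ∨ z = p, so w ∧ (x ∨ z) = y ∧ p = y.
w ∧ x = y and w ∧ z = y, so (w ∧ x) ∨ (w ∧ z) = y ∨ y = y.
Equal: yes.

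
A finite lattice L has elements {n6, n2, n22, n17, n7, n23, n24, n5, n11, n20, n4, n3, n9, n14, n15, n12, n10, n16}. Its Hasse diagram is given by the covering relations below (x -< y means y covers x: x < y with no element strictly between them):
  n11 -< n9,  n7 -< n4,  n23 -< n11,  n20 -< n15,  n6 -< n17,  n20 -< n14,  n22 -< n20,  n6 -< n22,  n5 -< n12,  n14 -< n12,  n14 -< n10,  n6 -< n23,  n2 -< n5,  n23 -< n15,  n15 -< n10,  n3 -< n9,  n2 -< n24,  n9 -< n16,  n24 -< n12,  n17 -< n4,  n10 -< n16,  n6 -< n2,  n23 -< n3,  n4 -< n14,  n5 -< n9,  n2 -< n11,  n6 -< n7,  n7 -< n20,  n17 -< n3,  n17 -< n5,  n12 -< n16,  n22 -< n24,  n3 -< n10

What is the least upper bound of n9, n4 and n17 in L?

Common upper bounds of {n9, n4, n17}: n16.
The least among these is n16.

n16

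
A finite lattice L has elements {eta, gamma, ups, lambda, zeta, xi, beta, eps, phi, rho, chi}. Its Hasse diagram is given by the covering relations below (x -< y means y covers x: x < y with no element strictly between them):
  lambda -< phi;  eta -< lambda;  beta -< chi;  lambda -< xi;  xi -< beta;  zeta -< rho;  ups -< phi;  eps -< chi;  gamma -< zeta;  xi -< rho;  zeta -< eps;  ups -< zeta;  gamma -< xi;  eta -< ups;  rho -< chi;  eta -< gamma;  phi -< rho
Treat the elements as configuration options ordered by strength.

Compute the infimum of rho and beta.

Common lower bounds of {rho, beta}: eta, gamma, lambda, xi.
The greatest among these is xi.

xi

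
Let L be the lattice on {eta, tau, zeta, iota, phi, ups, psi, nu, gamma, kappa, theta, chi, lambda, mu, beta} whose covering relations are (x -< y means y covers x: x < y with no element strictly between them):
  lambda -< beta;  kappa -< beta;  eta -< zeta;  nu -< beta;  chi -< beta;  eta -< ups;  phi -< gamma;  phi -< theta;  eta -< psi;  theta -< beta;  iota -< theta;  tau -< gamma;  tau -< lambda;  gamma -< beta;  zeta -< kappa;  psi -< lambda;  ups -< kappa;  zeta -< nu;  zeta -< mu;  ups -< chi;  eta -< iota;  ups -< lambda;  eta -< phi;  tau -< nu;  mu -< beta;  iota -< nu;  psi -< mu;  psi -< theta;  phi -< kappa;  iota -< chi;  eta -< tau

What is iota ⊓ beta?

Common lower bounds of {iota, beta}: eta, iota.
The greatest among these is iota.

iota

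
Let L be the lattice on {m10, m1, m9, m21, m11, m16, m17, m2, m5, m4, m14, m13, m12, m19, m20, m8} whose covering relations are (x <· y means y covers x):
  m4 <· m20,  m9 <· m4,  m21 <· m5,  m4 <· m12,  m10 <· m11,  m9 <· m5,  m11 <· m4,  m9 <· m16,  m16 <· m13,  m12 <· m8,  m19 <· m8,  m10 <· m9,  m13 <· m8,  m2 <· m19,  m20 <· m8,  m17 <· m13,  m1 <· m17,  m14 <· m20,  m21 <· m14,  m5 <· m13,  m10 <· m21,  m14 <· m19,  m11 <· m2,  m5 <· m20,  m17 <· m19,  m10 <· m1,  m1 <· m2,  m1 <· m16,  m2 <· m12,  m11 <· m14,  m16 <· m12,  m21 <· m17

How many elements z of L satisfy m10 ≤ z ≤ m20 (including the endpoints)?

8

The interval [m10, m20] = {m10, m11, m14, m20, m21, m4, m5, m9}, which has 8 elements.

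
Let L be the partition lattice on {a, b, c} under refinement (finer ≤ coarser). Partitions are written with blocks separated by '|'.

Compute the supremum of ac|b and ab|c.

abc

Common upper bounds of {ac|b, ab|c}: abc.
The least among these is abc.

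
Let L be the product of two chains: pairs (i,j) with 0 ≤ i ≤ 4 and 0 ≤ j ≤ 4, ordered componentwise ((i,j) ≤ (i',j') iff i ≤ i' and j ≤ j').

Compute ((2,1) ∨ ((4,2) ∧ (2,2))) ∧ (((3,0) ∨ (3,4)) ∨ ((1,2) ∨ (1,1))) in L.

(4,2) ∧ (2,2) = (2,2)
(2,1) ∨ (2,2) = (2,2)
(3,0) ∨ (3,4) = (3,4)
(1,2) ∨ (1,1) = (1,2)
(3,4) ∨ (1,2) = (3,4)
(2,2) ∧ (3,4) = (2,2)

(2,2)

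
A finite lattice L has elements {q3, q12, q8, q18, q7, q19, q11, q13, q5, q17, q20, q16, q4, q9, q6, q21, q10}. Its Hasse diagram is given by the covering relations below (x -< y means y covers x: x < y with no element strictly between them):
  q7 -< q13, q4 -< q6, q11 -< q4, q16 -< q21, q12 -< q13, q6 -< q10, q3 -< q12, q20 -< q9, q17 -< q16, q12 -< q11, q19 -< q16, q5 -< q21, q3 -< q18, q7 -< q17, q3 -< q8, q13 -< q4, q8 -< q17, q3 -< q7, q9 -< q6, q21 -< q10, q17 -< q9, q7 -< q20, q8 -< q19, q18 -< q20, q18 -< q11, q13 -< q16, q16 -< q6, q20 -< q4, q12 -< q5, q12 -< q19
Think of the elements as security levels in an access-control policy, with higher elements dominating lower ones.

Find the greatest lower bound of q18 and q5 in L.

q3

Common lower bounds of {q18, q5}: q3.
The greatest among these is q3.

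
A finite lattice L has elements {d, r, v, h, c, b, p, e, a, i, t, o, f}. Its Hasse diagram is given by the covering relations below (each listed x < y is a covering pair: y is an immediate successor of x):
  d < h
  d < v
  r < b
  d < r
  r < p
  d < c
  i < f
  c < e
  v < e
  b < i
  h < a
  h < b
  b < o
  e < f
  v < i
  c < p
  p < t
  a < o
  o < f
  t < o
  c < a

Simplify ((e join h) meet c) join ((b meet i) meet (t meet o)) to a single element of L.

p

e ∨ h = f
f ∧ c = c
b ∧ i = b
t ∧ o = t
b ∧ t = r
c ∨ r = p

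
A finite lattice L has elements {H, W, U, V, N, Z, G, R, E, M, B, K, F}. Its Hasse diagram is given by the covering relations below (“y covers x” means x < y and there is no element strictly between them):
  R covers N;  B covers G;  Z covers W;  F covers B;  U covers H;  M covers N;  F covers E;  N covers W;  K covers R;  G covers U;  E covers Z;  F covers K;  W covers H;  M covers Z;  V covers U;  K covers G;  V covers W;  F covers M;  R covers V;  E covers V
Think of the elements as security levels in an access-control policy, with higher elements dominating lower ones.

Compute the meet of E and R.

V

Common lower bounds of {E, R}: H, U, V, W.
The greatest among these is V.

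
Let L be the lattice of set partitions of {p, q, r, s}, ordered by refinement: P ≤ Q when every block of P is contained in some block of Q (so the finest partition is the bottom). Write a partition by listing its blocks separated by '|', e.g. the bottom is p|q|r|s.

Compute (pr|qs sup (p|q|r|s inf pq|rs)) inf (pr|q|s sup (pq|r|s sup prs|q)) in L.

pr|qs

p|q|r|s ∧ pq|rs = p|q|r|s
pr|qs ∨ p|q|r|s = pr|qs
pq|r|s ∨ prs|q = pqrs
pr|q|s ∨ pqrs = pqrs
pr|qs ∧ pqrs = pr|qs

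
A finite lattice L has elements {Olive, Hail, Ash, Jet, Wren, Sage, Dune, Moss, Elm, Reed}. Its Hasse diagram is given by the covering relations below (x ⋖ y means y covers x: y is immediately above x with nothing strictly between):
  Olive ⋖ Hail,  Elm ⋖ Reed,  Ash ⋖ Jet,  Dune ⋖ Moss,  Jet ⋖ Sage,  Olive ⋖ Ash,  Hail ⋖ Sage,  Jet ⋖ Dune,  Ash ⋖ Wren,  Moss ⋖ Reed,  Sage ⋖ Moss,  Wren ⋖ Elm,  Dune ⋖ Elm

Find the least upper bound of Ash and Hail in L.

Sage

Common upper bounds of {Ash, Hail}: Moss, Reed, Sage.
The least among these is Sage.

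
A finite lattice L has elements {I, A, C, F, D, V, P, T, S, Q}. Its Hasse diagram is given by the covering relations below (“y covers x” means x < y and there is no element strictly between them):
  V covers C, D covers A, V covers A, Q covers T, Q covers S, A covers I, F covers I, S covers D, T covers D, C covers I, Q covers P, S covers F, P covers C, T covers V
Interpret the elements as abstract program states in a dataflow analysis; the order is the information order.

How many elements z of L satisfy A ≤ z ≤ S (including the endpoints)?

3

The interval [A, S] = {A, D, S}, which has 3 elements.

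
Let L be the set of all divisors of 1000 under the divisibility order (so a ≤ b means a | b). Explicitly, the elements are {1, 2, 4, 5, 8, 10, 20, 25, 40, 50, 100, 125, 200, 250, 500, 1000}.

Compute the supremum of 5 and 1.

In the divisibility order, the join is the least common multiple: lcm(5, 1) = 5.

5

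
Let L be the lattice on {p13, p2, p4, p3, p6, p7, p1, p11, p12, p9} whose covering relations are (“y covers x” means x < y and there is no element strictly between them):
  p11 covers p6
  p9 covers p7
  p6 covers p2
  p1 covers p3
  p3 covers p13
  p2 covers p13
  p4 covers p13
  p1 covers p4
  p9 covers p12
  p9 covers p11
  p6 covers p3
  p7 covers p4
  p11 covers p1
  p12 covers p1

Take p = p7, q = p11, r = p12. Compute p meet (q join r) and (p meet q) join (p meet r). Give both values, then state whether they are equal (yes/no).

q join r = p9, so p meet (q join r) = p7 meet p9 = p7.
p meet q = p4 and p meet r = p4, so (p meet q) join (p meet r) = p4 join p4 = p4.
Equal: no.

p7; p4; no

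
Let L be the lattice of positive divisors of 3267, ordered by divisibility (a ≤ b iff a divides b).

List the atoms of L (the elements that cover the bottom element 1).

The atoms are exactly the elements that cover 1: 11, 3.

11, 3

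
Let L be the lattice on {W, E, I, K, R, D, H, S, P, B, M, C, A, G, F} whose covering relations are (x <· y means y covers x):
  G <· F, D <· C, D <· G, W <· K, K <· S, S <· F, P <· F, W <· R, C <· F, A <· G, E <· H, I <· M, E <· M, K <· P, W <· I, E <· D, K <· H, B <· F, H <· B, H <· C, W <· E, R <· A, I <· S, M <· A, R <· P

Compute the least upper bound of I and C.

F

Common upper bounds of {I, C}: F.
The least among these is F.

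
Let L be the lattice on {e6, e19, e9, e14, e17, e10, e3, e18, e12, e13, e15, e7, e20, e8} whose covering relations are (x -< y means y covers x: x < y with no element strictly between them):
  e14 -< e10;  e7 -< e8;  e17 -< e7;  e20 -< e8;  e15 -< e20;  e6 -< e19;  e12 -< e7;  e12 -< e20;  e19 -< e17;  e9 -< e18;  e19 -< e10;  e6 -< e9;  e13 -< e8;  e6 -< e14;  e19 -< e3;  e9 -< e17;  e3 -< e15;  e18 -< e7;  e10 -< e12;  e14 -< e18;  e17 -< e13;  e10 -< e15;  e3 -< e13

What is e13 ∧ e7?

Common lower bounds of {e13, e7}: e17, e19, e6, e9.
The greatest among these is e17.

e17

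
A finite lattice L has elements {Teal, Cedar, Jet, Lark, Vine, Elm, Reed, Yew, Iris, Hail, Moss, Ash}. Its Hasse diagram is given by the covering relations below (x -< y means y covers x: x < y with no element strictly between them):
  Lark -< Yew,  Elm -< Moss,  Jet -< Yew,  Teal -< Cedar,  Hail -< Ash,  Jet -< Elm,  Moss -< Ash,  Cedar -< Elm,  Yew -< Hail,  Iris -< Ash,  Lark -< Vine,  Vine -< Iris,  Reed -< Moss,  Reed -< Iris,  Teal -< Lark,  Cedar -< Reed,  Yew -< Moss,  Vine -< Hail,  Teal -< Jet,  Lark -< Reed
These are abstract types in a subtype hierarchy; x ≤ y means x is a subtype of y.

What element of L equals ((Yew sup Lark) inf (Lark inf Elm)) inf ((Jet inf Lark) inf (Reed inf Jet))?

Yew ∨ Lark = Yew
Lark ∧ Elm = Teal
Yew ∧ Teal = Teal
Jet ∧ Lark = Teal
Reed ∧ Jet = Teal
Teal ∧ Teal = Teal
Teal ∧ Teal = Teal

Teal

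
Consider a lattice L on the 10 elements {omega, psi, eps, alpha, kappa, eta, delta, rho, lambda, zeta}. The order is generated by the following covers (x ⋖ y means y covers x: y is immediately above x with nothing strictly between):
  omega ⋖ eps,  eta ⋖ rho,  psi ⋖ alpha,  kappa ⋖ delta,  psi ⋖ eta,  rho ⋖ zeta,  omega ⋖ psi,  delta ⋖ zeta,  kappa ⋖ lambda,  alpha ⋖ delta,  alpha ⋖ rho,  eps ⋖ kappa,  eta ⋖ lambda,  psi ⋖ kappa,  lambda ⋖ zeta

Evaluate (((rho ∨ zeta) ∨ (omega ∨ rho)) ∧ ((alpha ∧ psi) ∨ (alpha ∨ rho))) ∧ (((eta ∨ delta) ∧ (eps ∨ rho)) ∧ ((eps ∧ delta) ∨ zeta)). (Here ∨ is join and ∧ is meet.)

rho ∨ zeta = zeta
omega ∨ rho = rho
zeta ∨ rho = zeta
alpha ∧ psi = psi
alpha ∨ rho = rho
psi ∨ rho = rho
zeta ∧ rho = rho
eta ∨ delta = zeta
eps ∨ rho = zeta
zeta ∧ zeta = zeta
eps ∧ delta = eps
eps ∨ zeta = zeta
zeta ∧ zeta = zeta
rho ∧ zeta = rho

rho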